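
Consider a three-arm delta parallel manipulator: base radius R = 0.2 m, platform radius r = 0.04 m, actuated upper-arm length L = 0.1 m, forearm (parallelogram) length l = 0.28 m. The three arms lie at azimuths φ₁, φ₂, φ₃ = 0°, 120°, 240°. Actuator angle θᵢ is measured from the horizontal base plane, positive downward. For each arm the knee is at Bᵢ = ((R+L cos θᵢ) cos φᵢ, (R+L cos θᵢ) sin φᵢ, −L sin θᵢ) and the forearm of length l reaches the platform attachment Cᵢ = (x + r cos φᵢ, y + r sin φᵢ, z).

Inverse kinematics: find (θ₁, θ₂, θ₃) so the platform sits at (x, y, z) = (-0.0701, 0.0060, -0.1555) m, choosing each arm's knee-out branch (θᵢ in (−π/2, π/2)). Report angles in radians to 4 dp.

φ1=0.0° → target in arm frame (-0.0701, 0.0060)
  e−x'=0.2301;  (l²−L²−(e−x')²−y'²−z²)/2L = -0.0438
  γ=atan2(-0.1555,0.2301)=-0.5943;  ψ=arccos(-0.1578)=1.7292;  θ1=γ+ψ≈1.1349
φ2=120.0° → target in arm frame (0.0402, 0.0577)
  e−x'=0.1198;  (l²−L²−(e−x')²−y'²−z²)/2L = 0.1327
  θ2 = atan2(B,A) + arccos(C/0.1963) = -0.0865
arm 3 (φ=240.0°): x'=0.0299, y'=-0.0637
  e−x'=0.1301;  (l²−L²−(e−x')²−y'²−z²)/2L = 0.1161
  √(A²+B²)=0.2028;  θ3 = -0.8739+0.9611 ≈ 0.0872

θ₁ = 1.1349, θ₂ = -0.0865, θ₃ = 0.0872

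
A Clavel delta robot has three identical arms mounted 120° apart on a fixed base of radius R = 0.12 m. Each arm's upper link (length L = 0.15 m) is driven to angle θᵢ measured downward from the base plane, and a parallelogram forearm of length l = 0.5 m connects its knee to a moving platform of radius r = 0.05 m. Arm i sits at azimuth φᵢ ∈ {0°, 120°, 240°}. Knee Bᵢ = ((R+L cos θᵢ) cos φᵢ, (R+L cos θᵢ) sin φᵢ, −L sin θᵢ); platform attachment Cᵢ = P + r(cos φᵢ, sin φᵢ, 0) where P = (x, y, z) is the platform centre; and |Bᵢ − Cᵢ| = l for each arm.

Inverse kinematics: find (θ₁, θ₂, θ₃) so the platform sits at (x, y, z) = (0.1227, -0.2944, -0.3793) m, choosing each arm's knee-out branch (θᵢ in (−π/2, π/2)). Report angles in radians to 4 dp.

arm 1 (φ=0.0°): x'=0.1227, y'=-0.2944
  e−x'=-0.0527;  (l²−L²−(e−x')²−y'²−z²)/2L = -0.0194
  γ=atan2(-0.3793,-0.0527)=-1.7089;  ψ=arccos(-0.0506)=1.6215;  θ1=γ+ψ≈-0.0874
φ2=120.0° → target in arm frame (-0.3163, 0.0409)
  A cos θ + B sin θ = C:  0.3863·cos θ + -0.3793·sin θ = -0.2243
  θ2 = atan2(B,A) + arccos(C/0.5414) = 1.2217
rotate P by −φ3: (0.1936, 0.2535, -0.3793)
  A=-0.1236, B=-0.3793, C=(l²−L²−A²−y'²−z²)/(2L)=0.0137
  √(A²+B²)=0.3989;  θ3 = -1.8858+1.5364 ≈ -0.3494

θ₁ = -0.0874, θ₂ = 1.2217, θ₃ = -0.3494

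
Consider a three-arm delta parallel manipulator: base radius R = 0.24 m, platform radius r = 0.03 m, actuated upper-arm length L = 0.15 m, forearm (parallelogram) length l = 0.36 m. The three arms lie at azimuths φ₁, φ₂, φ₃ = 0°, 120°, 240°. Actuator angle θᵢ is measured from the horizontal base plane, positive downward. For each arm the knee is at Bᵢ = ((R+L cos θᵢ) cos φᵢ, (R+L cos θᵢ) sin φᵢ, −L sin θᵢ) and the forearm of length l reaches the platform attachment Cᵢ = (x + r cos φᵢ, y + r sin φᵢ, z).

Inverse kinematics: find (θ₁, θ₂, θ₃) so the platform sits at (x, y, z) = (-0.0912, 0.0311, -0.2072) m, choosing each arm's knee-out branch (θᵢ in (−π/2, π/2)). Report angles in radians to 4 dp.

arm 1 (φ=0.0°): x'=-0.0912, y'=0.0311
  A cos θ + B sin θ = C:  0.3012·cos θ + -0.2072·sin θ = -0.0917
  θ1 = atan2(B,A) + arccos(C/0.3656) = 1.2219
rotate P by −φ2: (0.0725, 0.0634, -0.2072)
  e−x'=0.1375;  (l²−L²−(e−x')²−y'²−z²)/2L = 0.1375
  γ=atan2(-0.2072,0.1375)=-0.9850;  ψ=arccos(0.5529)=0.9849;  θ2=γ+ψ≈-0.0001
φ3=240.0° → target in arm frame (0.0187, -0.0945)
  A cos θ + B sin θ = C:  0.1913·cos θ + -0.2072·sin θ = 0.0621
  θ3 = atan2(B,A) + arccos(C/0.2820) = 0.5237

θ₁ = 1.2219, θ₂ = -0.0001, θ₃ = 0.5237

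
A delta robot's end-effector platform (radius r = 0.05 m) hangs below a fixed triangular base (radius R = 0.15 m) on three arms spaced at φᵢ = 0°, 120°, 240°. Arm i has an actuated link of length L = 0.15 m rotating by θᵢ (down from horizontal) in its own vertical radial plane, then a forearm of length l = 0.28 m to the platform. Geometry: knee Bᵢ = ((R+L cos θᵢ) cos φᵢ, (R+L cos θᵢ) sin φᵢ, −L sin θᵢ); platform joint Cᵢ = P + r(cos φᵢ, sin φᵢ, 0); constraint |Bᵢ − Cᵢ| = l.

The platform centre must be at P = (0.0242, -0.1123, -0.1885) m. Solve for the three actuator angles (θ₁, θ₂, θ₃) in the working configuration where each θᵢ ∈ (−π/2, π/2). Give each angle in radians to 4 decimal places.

rotate P by −φ1: (0.0242, -0.1123, -0.1885)
  A cos θ + B sin θ = C:  0.0758·cos θ + -0.1885·sin θ = 0.0067
  √(A²+B²)=0.2032;  θ1 = -1.1885+1.5378 ≈ 0.3493
rotate P by −φ2: (-0.1094, 0.0352, -0.1885)
  e−x'=0.2094;  (l²−L²−(e−x')²−y'²−z²)/2L = -0.0823
  θ2 = atan2(B,A) + arccos(C/0.2817) = 1.1344
φ3=240.0° → target in arm frame (0.0852, 0.0771)
  A cos θ + B sin θ = C:  0.0148·cos θ + -0.1885·sin θ = 0.0473
  θ3 = atan2(B,A) + arccos(C/0.1891) = -0.1745

θ₁ = 0.3493, θ₂ = 1.1344, θ₃ = -0.1745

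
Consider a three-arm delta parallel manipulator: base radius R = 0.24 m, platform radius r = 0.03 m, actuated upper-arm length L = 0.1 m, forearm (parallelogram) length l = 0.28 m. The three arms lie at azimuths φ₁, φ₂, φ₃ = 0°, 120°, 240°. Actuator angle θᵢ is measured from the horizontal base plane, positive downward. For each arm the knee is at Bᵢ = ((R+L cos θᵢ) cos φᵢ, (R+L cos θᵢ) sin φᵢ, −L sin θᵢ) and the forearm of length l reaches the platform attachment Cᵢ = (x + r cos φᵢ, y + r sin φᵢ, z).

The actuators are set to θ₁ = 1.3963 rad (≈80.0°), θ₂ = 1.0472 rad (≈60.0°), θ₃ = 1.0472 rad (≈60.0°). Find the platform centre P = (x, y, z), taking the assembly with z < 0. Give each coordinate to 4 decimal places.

φ1=0.0°: virtual centre (0.2274, 0.0000, -0.0985), radius l
φ2=120.0°: virtual centre (-0.1300, 0.2252, -0.0866), radius l
φ3=240.0°: virtual centre (-0.1300, -0.2252, -0.0866), radius l
subtract pairs → two planes through P
plane₁₂: -0.7147x+0.4503y+0.0238z = 0.0137
det = 0.6437;  x = -0.0192+0.0332z,  y = 0.0000+0.0000z
into |P−O₁|² = l²: 1.0011z² + 0.1806z + -0.0079 = 0;  Δ = 0.0643;  z = -0.2169 or 0.0365 → z<0 root = -0.2169
x = -0.0264, y = 0.0000

(-0.0264, 0.0000, -0.2169)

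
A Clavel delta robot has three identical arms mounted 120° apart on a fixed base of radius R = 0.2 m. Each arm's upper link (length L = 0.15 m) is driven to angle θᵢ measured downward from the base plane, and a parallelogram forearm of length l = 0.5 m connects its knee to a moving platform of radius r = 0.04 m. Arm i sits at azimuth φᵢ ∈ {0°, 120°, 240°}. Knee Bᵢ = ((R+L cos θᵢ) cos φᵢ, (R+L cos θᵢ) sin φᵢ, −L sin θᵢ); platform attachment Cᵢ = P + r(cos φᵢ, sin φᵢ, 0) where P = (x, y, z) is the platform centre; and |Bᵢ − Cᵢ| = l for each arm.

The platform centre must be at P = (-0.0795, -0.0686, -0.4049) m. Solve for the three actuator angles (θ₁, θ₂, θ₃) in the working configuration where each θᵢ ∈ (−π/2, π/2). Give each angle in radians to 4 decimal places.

φ1=0.0° → target in arm frame (-0.0795, -0.0686)
  A=0.2395, B=-0.4049, C=(l²−L²−A²−y'²−z²)/(2L)=0.0050
  γ=atan2(-0.4049,0.2395)=-1.0366;  ψ=arccos(0.0106)=1.5602;  θ1=γ+ψ≈0.5236
φ2=120.0° → target in arm frame (-0.0197, 0.1031)
  A cos θ + B sin θ = C:  0.1797·cos θ + -0.4049·sin θ = 0.0688
  √(A²+B²)=0.4430;  θ2 = -1.1532+1.4149 ≈ 0.2617
arm 3 (φ=240.0°): x'=0.0992, y'=-0.0345
  e−x'=0.0608;  (l²−L²−(e−x')²−y'²−z²)/2L = 0.1955
  γ=atan2(-0.4049,0.0608)=-1.4217;  ψ=arccos(0.4776)=1.0729;  θ3=γ+ψ≈-0.3487

θ₁ = 0.5236, θ₂ = 0.2617, θ₃ = -0.3487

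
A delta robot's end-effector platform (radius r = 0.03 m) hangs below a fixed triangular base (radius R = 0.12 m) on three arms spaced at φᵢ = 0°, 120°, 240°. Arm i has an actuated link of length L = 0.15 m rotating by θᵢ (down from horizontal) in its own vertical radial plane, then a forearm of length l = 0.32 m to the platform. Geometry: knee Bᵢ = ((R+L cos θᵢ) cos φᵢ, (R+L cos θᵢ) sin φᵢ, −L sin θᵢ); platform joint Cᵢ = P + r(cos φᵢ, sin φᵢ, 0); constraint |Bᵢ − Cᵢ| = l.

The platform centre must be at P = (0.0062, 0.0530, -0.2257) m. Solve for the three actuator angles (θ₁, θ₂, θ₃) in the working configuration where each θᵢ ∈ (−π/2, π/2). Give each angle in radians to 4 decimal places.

θ₁ = 0.0875, θ₂ = -0.1747, θ₃ = 0.4361

arm 1 (φ=0.0°): x'=0.0062, y'=0.0530
  A=0.0838, B=-0.2257, C=(l²−L²−A²−y'²−z²)/(2L)=0.0638
  θ1 = atan2(B,A) + arccos(C/0.2408) = 0.0875
rotate P by −φ2: (0.0428, -0.0319, -0.2257)
  e−x'=0.0472;  (l²−L²−(e−x')²−y'²−z²)/2L = 0.0857
  θ2 = atan2(B,A) + arccos(C/0.2306) = -0.1747
rotate P by −φ3: (-0.0490, -0.0211, -0.2257)
  A cos θ + B sin θ = C:  0.1390·cos θ + -0.2257·sin θ = 0.0306
  √(A²+B²)=0.2651;  θ3 = -1.0188+1.4549 ≈ 0.4361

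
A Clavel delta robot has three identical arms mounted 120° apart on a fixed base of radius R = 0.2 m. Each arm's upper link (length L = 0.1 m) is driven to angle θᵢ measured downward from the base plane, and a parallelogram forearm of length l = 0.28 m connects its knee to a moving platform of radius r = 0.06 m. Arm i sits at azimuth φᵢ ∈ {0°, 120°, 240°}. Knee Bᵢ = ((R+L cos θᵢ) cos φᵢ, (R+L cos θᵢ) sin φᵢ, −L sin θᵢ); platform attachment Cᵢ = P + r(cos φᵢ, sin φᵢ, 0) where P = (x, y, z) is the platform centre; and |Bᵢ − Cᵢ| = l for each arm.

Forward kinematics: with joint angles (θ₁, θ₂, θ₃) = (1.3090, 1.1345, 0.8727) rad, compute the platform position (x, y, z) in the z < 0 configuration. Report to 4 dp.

S1 = (0.1659·cos0.0°, 0.1659·sin0.0°, -0.0966) = (0.1659, 0.0000, -0.0966)
arm 2 at φ=120.0°: e+L cos θ2 = 0.1823;  S2 = (-0.0911, 0.1578, -0.0906)
S3 = (0.2043·cos240.0°, 0.2043·sin240.0°, -0.0766) = (-0.1021, -0.1769, -0.0766)
eliminate P² terms by subtracting sphere 1 from 2 and 3
[-0.5140 0.3157 0.0119]·P = 0.0046;  [-0.5360 -0.3538 0.0400]·P = 0.0108
det = 0.3511;  x = -0.0143+0.0480z,  y = -0.0087+0.0403z
sphere 1 gives Az²+Bz+C=0 with A=1.0039, B=0.1752, C=-0.0365;  B²−4AC=0.1774;  roots -0.2970, 0.1225;  negative root z = -0.2970
x = -0.0285, y = -0.0207

(-0.0285, -0.0207, -0.2970)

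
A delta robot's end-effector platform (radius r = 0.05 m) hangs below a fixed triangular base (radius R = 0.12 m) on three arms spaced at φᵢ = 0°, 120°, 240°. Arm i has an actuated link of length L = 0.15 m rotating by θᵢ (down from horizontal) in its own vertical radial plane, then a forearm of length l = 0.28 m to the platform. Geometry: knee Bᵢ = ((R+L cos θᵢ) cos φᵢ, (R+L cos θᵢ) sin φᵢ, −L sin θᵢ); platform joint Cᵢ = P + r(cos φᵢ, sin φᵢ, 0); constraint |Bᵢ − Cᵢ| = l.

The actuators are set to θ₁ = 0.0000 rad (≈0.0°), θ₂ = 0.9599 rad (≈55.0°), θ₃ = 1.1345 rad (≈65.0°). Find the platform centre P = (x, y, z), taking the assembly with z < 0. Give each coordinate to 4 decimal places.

φ1=0.0°: virtual centre (0.2200, 0.0000, 0.0000), radius l
φ2=120.0°: virtual centre (-0.0780, 0.1351, -0.1229), radius l
arm 3 at φ=240.0°: e+L cos θ3 = 0.1334;  O3 = (-0.0667, -0.1155, -0.1359)
eliminate P² terms by subtracting sphere 1 from 2 and 3
linear system: -0.5960x+0.2703y = -0.0090−-0.2457z; -0.5734x+-0.2310y = -0.0121−-0.2719z
Cramer: x(z) = 0.0183-0.4451z;  y(z) = 0.0072-0.0723z
into |P−O₁|² = l²: 1.2033z² + 0.1785z + -0.0377 = 0;  Δ = 0.2131;  z = -0.2660 or 0.1176 → z<0 root = -0.2660
x = 0.1367, y = 0.0264

(0.1367, 0.0264, -0.2660)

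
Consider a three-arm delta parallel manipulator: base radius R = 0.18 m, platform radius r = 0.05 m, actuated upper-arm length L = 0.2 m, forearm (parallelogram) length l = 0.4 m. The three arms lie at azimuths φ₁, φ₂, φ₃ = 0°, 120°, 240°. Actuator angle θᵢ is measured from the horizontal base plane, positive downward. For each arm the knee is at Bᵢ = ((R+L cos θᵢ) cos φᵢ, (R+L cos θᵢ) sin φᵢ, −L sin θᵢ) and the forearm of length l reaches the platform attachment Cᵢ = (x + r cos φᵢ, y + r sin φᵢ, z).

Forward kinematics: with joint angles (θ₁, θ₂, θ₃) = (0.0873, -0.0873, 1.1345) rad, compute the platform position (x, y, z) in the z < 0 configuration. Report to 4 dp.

S1 = (0.3292·cos0.0°, 0.3292·sin0.0°, -0.0174) = (0.3292, 0.0000, -0.0174)
φ2=120.0°: virtual centre (-0.1646, 0.2851, 0.0174), radius l
arm 3 at φ=240.0°: (R−r)+L cos θ3 = 0.2145;  S3 = (-0.1073, -0.1858, -0.1813)
eliminate P² terms by subtracting sphere 1 from 2 and 3
plane₁₂: -0.9877x+0.5703y+0.0698z = 0.0000
det = 0.8648;  x = 0.0197+-0.1861z,  y = 0.0341+-0.4446z
quadratic in z: (1.2323)z²+(0.1198)z+(-0.0627)=0, √Δ=0.5687 → z ∈ {-0.2794, 0.1821}; z = -0.2794 (taking z<0)
x = 0.0717, y = 0.1583

(0.0717, 0.1583, -0.2794)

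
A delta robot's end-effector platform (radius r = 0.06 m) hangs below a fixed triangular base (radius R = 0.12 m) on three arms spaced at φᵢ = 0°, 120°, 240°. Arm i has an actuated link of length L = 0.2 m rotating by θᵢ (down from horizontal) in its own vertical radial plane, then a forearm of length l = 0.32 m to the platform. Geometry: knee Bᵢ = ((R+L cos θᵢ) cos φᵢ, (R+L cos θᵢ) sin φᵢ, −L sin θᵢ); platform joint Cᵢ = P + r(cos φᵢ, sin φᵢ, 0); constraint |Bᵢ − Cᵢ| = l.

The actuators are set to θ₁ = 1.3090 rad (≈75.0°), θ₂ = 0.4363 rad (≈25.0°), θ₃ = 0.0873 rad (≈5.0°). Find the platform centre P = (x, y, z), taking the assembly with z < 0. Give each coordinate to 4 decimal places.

arm 1 at φ=0.0°: ρ1 = 0.1118;  S1 = (0.1118, 0.0000, -0.1932)
arm 2 at φ=120.0°: ρ2 = 0.2413;  S2 = (-0.1206, 0.2089, -0.0845)
arm 3 at φ=240.0°: ρ3 = 0.2592;  S3 = (-0.1296, -0.2245, -0.0174)
|S₂|²−|S₁|² = 0.0155;  |S₃|²−|S₁|² = 0.0177
plane₁₂: -0.4648x+0.4179y+0.2173z = 0.0155
det = 0.4104;  x = -0.0350+0.5956z,  y = -0.0018+0.1424z
sphere 1 gives Az²+Bz+C=0 with A=1.3751, B=0.2110, C=-0.0435;  B²−4AC=0.2840;  roots -0.2705, 0.1170;  negative root z = -0.2705
x = -0.1961, y = -0.0403

(-0.1961, -0.0403, -0.2705)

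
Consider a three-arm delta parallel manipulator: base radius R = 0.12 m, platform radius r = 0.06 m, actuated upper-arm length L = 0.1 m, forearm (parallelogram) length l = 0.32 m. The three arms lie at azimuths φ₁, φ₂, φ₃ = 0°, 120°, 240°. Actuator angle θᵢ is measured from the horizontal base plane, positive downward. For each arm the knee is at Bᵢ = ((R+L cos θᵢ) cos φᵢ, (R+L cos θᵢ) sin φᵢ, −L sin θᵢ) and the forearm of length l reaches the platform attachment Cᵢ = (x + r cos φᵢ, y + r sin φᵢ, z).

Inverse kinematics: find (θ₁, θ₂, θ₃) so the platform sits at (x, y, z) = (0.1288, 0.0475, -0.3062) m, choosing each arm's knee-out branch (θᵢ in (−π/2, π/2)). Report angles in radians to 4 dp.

rotate P by −φ1: (0.1288, 0.0475, -0.3062)
  e−x'=-0.0688;  (l²−L²−(e−x')²−y'²−z²)/2L = -0.0417
  γ=atan2(-0.3062,-0.0688)=-1.7918;  ψ=arccos(-0.1330)=1.7042;  θ1=γ+ψ≈-0.0876
φ2=120.0° → target in arm frame (-0.0233, -0.1353)
  A=0.0833, B=-0.3062, C=(l²−L²−A²−y'²−z²)/(2L)=-0.1330
  γ=atan2(-0.3062,0.0833)=-1.3053;  ψ=arccos(-0.4191)=2.0032;  θ2=γ+ψ≈0.6979
arm 3 (φ=240.0°): x'=-0.1055, y'=0.0878
  e−x'=0.1655;  (l²−L²−(e−x')²−y'²−z²)/2L = -0.1823
  θ3 = atan2(B,A) + arccos(C/0.3481) = 1.0470

θ₁ = -0.0876, θ₂ = 0.6979, θ₃ = 1.0470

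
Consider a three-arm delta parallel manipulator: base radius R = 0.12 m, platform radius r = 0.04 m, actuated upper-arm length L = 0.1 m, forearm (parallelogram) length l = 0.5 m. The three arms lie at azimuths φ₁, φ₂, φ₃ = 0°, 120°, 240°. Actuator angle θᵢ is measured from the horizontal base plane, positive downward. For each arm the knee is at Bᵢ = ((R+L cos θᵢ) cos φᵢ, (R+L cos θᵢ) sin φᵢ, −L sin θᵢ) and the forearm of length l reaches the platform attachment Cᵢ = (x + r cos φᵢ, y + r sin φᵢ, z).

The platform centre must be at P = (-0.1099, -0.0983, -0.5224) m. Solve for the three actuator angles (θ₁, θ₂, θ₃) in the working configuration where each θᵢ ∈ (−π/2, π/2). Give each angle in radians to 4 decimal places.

arm 1 (φ=0.0°): x'=-0.1099, y'=-0.0983
  A=0.1899, B=-0.5224, C=(l²−L²−A²−y'²−z²)/(2L)=-0.3931
  √(A²+B²)=0.5558;  θ1 = -1.2221+2.3564 ≈ 1.1343
arm 2 (φ=120.0°): x'=-0.0302, y'=0.1443
  A=0.1102, B=-0.5224, C=(l²−L²−A²−y'²−z²)/(2L)=-0.3294
  θ2 = atan2(B,A) + arccos(C/0.5339) = 0.8727
rotate P by −φ3: (0.1401, -0.0460, -0.5224)
  A=-0.0601, B=-0.5224, C=(l²−L²−A²−y'²−z²)/(2L)=-0.1931
  √(A²+B²)=0.5258;  θ3 = -1.6853+1.9469 ≈ 0.2616

θ₁ = 1.1343, θ₂ = 0.8727, θ₃ = 0.2616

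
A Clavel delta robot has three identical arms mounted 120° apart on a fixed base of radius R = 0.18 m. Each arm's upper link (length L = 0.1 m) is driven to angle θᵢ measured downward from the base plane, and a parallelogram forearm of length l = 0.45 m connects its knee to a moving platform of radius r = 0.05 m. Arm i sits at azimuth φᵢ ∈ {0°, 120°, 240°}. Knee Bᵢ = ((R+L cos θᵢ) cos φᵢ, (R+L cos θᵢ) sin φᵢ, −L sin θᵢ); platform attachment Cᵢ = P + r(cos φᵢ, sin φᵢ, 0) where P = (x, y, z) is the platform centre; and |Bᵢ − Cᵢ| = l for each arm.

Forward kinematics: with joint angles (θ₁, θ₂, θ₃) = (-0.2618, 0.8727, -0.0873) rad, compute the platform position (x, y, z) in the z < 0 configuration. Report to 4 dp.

φ1=0.0°: virtual centre (0.2266, 0.0000, 0.0259), radius l
O2 = (0.1943·cos120.0°, 0.1943·sin120.0°, -0.0766) = (-0.0971, 0.1682, -0.0766)
O3 = (0.2296·cos240.0°, 0.2296·sin240.0°, 0.0087) = (-0.1148, -0.1989, 0.0087)
subtract pairs → two planes through P
plane₁₂: -0.6475x+0.3365y+-0.2050z = -0.0084
Cramer: x(z) = 0.0063-0.1910z;  y(z) = -0.0128+0.2416z
quadratic in z: (1.0949)z²+(0.0262)z+(-0.1531)=0, √Δ=0.8194 → z ∈ {-0.3861, 0.3622}; z = -0.3861 (taking z<0)
x = 0.0801, y = -0.1061

(0.0801, -0.1061, -0.3861)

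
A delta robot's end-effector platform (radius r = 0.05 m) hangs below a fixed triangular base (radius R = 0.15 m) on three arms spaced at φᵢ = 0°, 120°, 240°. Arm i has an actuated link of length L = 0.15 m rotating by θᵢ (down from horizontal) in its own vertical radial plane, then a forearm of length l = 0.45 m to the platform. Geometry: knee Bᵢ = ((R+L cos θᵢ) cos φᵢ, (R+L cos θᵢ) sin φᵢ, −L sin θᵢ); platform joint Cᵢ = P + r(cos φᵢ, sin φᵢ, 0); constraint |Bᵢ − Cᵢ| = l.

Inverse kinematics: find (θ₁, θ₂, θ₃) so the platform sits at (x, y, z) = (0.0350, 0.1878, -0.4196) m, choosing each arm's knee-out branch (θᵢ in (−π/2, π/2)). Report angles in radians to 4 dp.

θ₁ = 0.4366, θ₂ = -0.0001, θ₃ = 1.1346

rotate P by −φ1: (0.0350, 0.1878, -0.4196)
  A=0.0650, B=-0.4196, C=(l²−L²−A²−y'²−z²)/(2L)=-0.1185
  γ=atan2(-0.4196,0.0650)=-1.4171;  ψ=arccos(-0.2791)=1.8537;  θ1=γ+ψ≈0.4366
φ2=120.0° → target in arm frame (0.1451, -0.1242)
  e−x'=-0.0451;  (l²−L²−(e−x')²−y'²−z²)/2L = -0.0451
  γ=atan2(-0.4196,-0.0451)=-1.6780;  ψ=arccos(-0.1069)=1.6779;  θ2=γ+ψ≈-0.0001
arm 3 (φ=240.0°): x'=-0.1801, y'=-0.0636
  e−x'=0.2801;  (l²−L²−(e−x')²−y'²−z²)/2L = -0.2620
  √(A²+B²)=0.5045;  θ3 = -0.9821+2.1167 ≈ 1.1346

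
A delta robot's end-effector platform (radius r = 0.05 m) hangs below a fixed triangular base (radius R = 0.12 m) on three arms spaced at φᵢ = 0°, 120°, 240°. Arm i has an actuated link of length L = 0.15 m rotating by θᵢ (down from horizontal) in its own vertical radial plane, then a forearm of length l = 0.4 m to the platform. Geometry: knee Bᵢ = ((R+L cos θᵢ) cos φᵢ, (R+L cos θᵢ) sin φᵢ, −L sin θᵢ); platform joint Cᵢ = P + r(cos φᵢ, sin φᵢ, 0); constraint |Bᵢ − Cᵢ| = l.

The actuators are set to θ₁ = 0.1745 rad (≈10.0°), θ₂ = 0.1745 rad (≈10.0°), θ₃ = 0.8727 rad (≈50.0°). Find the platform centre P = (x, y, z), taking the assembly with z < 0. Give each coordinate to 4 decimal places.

φ1=0.0°: virtual centre (0.2177, 0.0000, -0.0260), radius l
O2 = (0.2177·cos120.0°, 0.2177·sin120.0°, -0.0260) = (-0.1089, 0.1886, -0.0260)
φ3=240.0°: virtual centre (-0.0832, -0.1441, -0.1149), radius l
subtract pairs → two planes through P
plane₁₂: -0.6532x+0.3771y+0.0000z = 0.0000
det = 0.4152;  x = 0.0065+-0.1614z,  y = 0.0113+-0.2796z
sphere 1 gives Az²+Bz+C=0 with A=1.1042, B=0.1139, C=-0.1146;  B²−4AC=0.5191;  roots -0.3778, 0.2746;  negative root z = -0.3778
x = 0.0675, y = 0.1169

(0.0675, 0.1169, -0.3778)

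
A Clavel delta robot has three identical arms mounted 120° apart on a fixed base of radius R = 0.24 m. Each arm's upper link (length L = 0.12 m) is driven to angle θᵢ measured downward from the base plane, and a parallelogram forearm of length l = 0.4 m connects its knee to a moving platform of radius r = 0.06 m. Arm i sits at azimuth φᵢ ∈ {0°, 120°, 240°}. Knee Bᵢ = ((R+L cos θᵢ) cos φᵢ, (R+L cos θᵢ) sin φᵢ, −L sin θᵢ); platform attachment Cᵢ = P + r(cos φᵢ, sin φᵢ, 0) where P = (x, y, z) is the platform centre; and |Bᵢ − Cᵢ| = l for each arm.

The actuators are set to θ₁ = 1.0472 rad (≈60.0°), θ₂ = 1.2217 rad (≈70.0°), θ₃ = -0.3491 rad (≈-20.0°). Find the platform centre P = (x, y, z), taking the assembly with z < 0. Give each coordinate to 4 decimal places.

centre 1 = (0.2400·cos0.0°, 0.2400·sin0.0°, -0.1039) = (0.2400, 0.0000, -0.1039)
centre 2 = (0.2210·cos120.0°, 0.2210·sin120.0°, -0.1128) = (-0.1105, 0.1914, -0.1128)
centre 3 = (0.2928·cos240.0°, 0.2928·sin240.0°, 0.0410) = (-0.1464, -0.2535, 0.0410)
|centre ₂|²−|centre ₁|² = -0.0068;  |centre ₃|²−|centre ₁|² = 0.0190
plane₁₂: -0.7010x+0.3829y+-0.0177z = -0.0068
Cramer: x(z) = -0.0059+0.1567z;  y(z) = -0.0285+0.3330z
sphere 1 gives Az²+Bz+C=0 with A=1.1355, B=0.1118, C=-0.0879;  B²−4AC=0.4119;  roots -0.3319, 0.2334;  negative root z = -0.3319
x = -0.0578, y = -0.1391

(-0.0578, -0.1391, -0.3319)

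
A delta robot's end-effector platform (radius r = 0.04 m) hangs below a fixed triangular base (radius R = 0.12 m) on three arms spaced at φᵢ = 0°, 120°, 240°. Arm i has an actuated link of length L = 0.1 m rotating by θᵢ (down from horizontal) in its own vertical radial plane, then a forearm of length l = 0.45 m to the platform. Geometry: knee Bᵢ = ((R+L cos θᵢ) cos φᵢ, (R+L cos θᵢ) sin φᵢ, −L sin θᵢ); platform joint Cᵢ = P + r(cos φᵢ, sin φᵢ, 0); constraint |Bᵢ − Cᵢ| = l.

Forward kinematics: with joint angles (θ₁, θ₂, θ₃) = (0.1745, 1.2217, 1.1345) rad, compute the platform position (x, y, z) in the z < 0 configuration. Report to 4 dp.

φ1=0.0°: virtual centre (0.1785, 0.0000, -0.0174), radius l
centre 2 = (0.1142·cos120.0°, 0.1142·sin120.0°, -0.0940) = (-0.0571, 0.0989, -0.0940)
φ3=240.0°: virtual centre (-0.0611, -0.1059, -0.0906), radius l
subtract pairs → two planes through P
linear system: -0.4712x+0.1978y = -0.0103−-0.1532z; -0.4792x+-0.2118y = -0.0090−-0.1465z
det = 0.1946;  x = 0.0203+-0.3157z,  y = -0.0035+0.0225z
quadratic in z: (1.1002)z²+(0.1344)z+(-0.1772)=0, √Δ=0.8932 → z ∈ {-0.4670, 0.3448}; z = -0.4670 (taking z<0)
x = 0.1678, y = -0.0141

(0.1678, -0.0141, -0.4670)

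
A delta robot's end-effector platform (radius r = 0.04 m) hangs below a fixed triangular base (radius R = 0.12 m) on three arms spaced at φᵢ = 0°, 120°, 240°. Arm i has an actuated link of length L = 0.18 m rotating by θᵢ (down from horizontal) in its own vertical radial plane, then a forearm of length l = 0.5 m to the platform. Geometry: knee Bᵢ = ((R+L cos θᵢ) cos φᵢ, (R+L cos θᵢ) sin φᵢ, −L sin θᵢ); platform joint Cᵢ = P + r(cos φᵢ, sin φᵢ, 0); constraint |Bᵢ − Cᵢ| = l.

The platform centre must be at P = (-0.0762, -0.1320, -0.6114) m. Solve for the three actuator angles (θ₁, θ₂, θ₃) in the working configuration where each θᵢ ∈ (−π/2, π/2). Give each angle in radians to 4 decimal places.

φ1=0.0° → target in arm frame (-0.0762, -0.1320)
  A=0.1562, B=-0.6114, C=(l²−L²−A²−y'²−z²)/(2L)=-0.5501
  √(A²+B²)=0.6310;  θ1 = -1.3207+2.6295 ≈ 1.3088
φ2=120.0° → target in arm frame (-0.0762, 0.1320)
  A=0.1562, B=-0.6114, C=(l²−L²−A²−y'²−z²)/(2L)=-0.5501
  γ=atan2(-0.6114,0.1562)=-1.3206;  ψ=arccos(-0.8717)=2.6295;  θ2=γ+ψ≈1.3089
φ3=240.0° → target in arm frame (0.1524, 0.0000)
  A=-0.0724, B=-0.6114, C=(l²−L²−A²−y'²−z²)/(2L)=-0.4485
  √(A²+B²)=0.6157;  θ3 = -1.6887+2.3868 ≈ 0.6982

θ₁ = 1.3088, θ₂ = 1.3089, θ₃ = 0.6982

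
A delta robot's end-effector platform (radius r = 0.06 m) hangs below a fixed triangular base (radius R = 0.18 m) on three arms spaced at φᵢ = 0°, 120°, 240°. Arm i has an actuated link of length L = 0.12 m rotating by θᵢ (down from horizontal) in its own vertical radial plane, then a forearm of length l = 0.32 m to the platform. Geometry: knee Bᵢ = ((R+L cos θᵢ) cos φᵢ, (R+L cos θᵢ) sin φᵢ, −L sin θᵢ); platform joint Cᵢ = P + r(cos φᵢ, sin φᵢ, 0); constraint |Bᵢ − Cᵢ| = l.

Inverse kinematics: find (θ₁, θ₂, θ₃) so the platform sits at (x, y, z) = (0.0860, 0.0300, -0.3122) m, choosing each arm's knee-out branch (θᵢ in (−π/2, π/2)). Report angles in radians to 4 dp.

θ₁ = 0.2620, θ₂ = 0.8725, θ₃ = 1.1342

rotate P by −φ1: (0.0860, 0.0300, -0.3122)
  A cos θ + B sin θ = C:  0.0340·cos θ + -0.3122·sin θ = -0.0480
  √(A²+B²)=0.3140;  θ1 = -1.4623+1.7243 ≈ 0.2620
rotate P by −φ2: (-0.0170, -0.0895, -0.3122)
  A=0.1370, B=-0.3122, C=(l²−L²−A²−y'²−z²)/(2L)=-0.1510
  γ=atan2(-0.3122,0.1370)=-1.1572;  ψ=arccos(-0.4430)=2.0297;  θ2=γ+ψ≈0.8725
φ3=240.0° → target in arm frame (-0.0690, 0.0595)
  A cos θ + B sin θ = C:  0.1890·cos θ + -0.3122·sin θ = -0.2030
  γ=atan2(-0.3122,0.1890)=-1.0265;  ψ=arccos(-0.5563)=2.1607;  θ3=γ+ψ≈1.1342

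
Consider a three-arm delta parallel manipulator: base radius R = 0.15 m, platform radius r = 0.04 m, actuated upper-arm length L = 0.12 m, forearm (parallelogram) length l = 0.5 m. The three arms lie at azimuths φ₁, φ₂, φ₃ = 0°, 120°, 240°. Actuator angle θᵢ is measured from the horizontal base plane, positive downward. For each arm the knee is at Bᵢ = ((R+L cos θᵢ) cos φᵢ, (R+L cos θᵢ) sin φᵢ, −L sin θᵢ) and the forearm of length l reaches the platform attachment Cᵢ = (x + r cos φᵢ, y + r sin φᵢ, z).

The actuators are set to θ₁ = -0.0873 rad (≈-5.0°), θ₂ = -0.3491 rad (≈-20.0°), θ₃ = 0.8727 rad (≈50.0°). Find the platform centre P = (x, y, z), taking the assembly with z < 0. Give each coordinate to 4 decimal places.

S1 = (0.2295·cos0.0°, 0.2295·sin0.0°, 0.0105) = (0.2295, 0.0000, 0.0105)
φ2=120.0°: virtual centre (-0.1114, 0.1929, 0.0410), radius l
φ3=240.0°: virtual centre (-0.0936, -0.1621, -0.0919), radius l
|S₂|²−|S₁|² = -0.0015;  |S₃|²−|S₁|² = -0.0093
[-0.6818 0.3858 0.0612]·P = -0.0015;  [-0.6462 -0.3241 -0.2048]·P = -0.0093
det = 0.4703;  x = 0.0087+-0.1258z,  y = 0.0115+-0.3809z
quadratic in z: (1.1609)z²+(0.0259)z+(-0.2010)=0, √Δ=0.9664 → z ∈ {-0.4274, 0.4051}; z = -0.4274 (taking z<0)
x = 0.0625, y = 0.1743

(0.0625, 0.1743, -0.4274)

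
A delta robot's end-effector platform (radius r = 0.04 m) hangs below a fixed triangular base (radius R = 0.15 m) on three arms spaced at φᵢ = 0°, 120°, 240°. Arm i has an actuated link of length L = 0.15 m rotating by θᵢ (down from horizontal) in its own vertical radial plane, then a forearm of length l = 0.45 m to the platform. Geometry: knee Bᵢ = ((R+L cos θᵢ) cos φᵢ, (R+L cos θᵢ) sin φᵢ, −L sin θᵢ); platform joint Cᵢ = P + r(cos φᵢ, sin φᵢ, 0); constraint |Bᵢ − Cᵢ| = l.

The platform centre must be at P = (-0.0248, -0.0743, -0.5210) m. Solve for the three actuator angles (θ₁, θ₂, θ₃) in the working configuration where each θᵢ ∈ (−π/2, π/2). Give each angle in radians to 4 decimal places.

θ₁ = 1.0471, θ₂ = 1.1343, θ₃ = 0.6979

arm 1 (φ=0.0°): x'=-0.0248, y'=-0.0743
  A=0.1348, B=-0.5210, C=(l²−L²−A²−y'²−z²)/(2L)=-0.3838
  θ1 = atan2(B,A) + arccos(C/0.5382) = 1.0471
rotate P by −φ2: (-0.0519, 0.0586, -0.5210)
  A=0.1619, B=-0.5210, C=(l²−L²−A²−y'²−z²)/(2L)=-0.4037
  γ=atan2(-0.5210,0.1619)=-1.2694;  ψ=arccos(-0.7399)=2.4037;  θ2=γ+ψ≈1.1343
rotate P by −φ3: (0.0767, 0.0157, -0.5210)
  A=0.0333, B=-0.5210, C=(l²−L²−A²−y'²−z²)/(2L)=-0.3093
  θ3 = atan2(B,A) + arccos(C/0.5221) = 0.6979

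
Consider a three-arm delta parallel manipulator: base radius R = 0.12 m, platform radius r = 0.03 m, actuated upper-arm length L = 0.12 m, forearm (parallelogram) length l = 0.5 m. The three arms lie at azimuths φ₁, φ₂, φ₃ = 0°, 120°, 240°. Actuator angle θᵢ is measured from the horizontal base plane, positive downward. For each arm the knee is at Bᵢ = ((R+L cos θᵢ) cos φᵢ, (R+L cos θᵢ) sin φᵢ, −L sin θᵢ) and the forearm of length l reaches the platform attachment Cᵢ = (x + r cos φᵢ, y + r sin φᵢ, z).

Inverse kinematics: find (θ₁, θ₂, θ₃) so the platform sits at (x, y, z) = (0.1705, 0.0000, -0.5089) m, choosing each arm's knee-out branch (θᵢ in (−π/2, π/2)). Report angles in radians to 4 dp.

θ₁ = 0.0870, θ₂ = 0.9597, θ₃ = 0.9597

φ1=0.0° → target in arm frame (0.1705, 0.0000)
  A=-0.0805, B=-0.5089, C=(l²−L²−A²−y'²−z²)/(2L)=-0.1244
  γ=atan2(-0.5089,-0.0805)=-1.7277;  ψ=arccos(-0.2415)=1.8147;  θ1=γ+ψ≈0.0870
φ2=120.0° → target in arm frame (-0.0852, -0.1477)
  e−x'=0.1752;  (l²−L²−(e−x')²−y'²−z²)/2L = -0.3162
  √(A²+B²)=0.5382;  θ2 = -1.2391+2.1988 ≈ 0.9597
arm 3 (φ=240.0°): x'=-0.0853, y'=0.1477
  e−x'=0.1753;  (l²−L²−(e−x')²−y'²−z²)/2L = -0.3162
  √(A²+B²)=0.5382;  θ3 = -1.2391+2.1988 ≈ 0.9597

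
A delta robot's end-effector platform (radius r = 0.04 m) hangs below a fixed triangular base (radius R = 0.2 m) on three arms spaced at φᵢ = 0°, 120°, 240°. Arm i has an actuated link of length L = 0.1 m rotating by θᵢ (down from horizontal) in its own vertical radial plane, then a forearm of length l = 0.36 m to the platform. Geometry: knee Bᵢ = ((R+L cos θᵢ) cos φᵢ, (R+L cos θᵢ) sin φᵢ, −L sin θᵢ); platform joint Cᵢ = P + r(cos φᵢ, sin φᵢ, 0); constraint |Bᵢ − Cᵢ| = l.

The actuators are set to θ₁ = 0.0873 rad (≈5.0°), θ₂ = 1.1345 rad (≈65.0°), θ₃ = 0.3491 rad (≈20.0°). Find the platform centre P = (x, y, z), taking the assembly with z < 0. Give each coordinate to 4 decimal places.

(0.0608, -0.0679, -0.3011)

O1 = (0.2596·cos0.0°, 0.2596·sin0.0°, -0.0087) = (0.2596, 0.0000, -0.0087)
O2 = (0.2023·cos120.0°, 0.2023·sin120.0°, -0.0906) = (-0.1011, 0.1752, -0.0906)
φ3=240.0°: virtual centre (-0.1270, -0.2199, -0.0342), radius l
|O₂|²−|O₁|² = -0.0184;  |O₃|²−|O₁|² = -0.0018
[-0.7215 0.3503 -0.1638]·P = -0.0184;  [-0.7732 -0.4399 -0.0510]·P = -0.0018
Cramer: x(z) = 0.0148-0.1529z;  y(z) = -0.0219+0.1528z
into |P−O₁|² = l²: 1.0467z² + 0.0856z + -0.0691 = 0;  Δ = 0.2967;  z = -0.3011 or 0.2193 → z<0 root = -0.3011
x = 0.0608, y = -0.0679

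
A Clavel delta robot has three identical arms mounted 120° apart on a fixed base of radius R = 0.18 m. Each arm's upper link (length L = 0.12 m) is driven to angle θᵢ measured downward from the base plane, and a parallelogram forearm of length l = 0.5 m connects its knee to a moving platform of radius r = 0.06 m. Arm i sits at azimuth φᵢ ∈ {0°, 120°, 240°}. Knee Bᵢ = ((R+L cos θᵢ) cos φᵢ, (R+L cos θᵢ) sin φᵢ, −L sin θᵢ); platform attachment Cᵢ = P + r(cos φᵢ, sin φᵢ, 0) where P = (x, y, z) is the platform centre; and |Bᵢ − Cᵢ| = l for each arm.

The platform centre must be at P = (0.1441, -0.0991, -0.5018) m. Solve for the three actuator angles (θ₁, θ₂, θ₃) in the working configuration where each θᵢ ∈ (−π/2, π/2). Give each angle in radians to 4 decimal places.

φ1=0.0° → target in arm frame (0.1441, -0.0991)
  e−x'=-0.0241;  (l²−L²−(e−x')²−y'²−z²)/2L = -0.1109
  γ=atan2(-0.5018,-0.0241)=-1.6188;  ψ=arccos(-0.2207)=1.7933;  θ1=γ+ψ≈0.1745
rotate P by −φ2: (-0.1579, -0.0752, -0.5018)
  A=0.2779, B=-0.5018, C=(l²−L²−A²−y'²−z²)/(2L)=-0.4128
  γ=atan2(-0.5018,0.2779)=-1.0651;  ψ=arccos(-0.7197)=2.3742;  θ2=γ+ψ≈1.3091
rotate P by −φ3: (0.0138, 0.1743, -0.5018)
  A cos θ + B sin θ = C:  0.1062·cos θ + -0.5018·sin θ = -0.2412
  √(A²+B²)=0.5129;  θ3 = -1.3622+2.0603 ≈ 0.6981

θ₁ = 0.1745, θ₂ = 1.3091, θ₃ = 0.6981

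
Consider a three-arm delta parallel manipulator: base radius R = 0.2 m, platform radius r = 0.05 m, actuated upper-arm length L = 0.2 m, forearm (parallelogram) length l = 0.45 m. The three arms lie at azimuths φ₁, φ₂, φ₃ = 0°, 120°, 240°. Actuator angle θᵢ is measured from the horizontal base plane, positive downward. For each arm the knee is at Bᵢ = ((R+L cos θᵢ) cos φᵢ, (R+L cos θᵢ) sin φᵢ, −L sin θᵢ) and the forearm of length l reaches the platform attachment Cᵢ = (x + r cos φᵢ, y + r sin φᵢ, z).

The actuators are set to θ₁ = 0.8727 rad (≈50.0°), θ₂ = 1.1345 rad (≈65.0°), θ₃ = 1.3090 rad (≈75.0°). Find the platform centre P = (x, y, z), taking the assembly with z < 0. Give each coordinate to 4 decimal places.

(0.0731, 0.0336, -0.5521)

S1 = (0.2786·cos0.0°, 0.2786·sin0.0°, -0.1532) = (0.2786, 0.0000, -0.1532)
φ2=120.0°: virtual centre (-0.1173, 0.2031, -0.1813), radius l
φ3=240.0°: virtual centre (-0.1009, -0.1747, -0.1932), radius l
|S₂|²−|S₁|² = -0.0132;  |S₃|²−|S₁|² = -0.0230
linear system: -0.7916x+0.4062y = -0.0132−-0.0561z; -0.7589x+-0.3495y = -0.0230−-0.0799z
det = 0.5849;  x = 0.0239+-0.0890z,  y = 0.0140+-0.0354z
into |P−S₁|² = l²: 1.0092z² + 0.3508z + -0.1140 = 0;  Δ = 0.5831;  z = -0.5521 or 0.2045 → z<0 root = -0.5521
x = 0.0731, y = 0.0336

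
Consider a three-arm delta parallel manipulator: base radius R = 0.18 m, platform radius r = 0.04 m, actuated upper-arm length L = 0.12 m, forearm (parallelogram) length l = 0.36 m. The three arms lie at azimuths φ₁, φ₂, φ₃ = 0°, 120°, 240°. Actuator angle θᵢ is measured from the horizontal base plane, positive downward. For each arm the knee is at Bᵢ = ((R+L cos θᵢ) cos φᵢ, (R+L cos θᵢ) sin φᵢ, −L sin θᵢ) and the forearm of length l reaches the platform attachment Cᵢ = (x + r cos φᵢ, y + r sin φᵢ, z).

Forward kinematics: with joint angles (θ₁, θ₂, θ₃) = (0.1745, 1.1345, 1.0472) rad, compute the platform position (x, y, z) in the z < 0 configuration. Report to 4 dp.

(0.1085, -0.0103, -0.3481)

O1 = (0.2582·cos0.0°, 0.2582·sin0.0°, -0.0208) = (0.2582, 0.0000, -0.0208)
arm 2 at φ=120.0°: ρ2 = 0.1907;  O2 = (-0.0954, 0.1652, -0.1088)
O3 = (0.2000·cos240.0°, 0.2000·sin240.0°, -0.1039) = (-0.1000, -0.1732, -0.1039)
eliminate P² terms by subtracting sphere 1 from 2 and 3
plane₁₂: -0.7071x+0.3303y+-0.1758z = -0.0189
Cramer: x(z) = 0.0248-0.2405z;  y(z) = -0.0042+0.0176z
into |P−O₁|² = l²: 1.0581z² + 0.1538z + -0.0747 = 0;  Δ = 0.3397;  z = -0.3481 or 0.2027 → z<0 root = -0.3481
x = 0.1085, y = -0.0103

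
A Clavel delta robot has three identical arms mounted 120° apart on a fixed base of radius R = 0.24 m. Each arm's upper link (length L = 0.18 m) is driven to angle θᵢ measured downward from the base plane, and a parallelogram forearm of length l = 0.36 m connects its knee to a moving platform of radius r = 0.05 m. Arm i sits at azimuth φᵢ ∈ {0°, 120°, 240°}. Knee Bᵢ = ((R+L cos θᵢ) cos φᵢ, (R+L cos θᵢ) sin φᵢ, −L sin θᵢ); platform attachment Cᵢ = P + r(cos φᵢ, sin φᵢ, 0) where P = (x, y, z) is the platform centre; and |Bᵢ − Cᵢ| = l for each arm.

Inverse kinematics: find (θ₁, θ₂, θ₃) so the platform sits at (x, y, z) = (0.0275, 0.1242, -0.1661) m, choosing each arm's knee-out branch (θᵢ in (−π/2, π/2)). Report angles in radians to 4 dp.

rotate P by −φ1: (0.0275, 0.1242, -0.1661)
  A cos θ + B sin θ = C:  0.1625·cos θ + -0.1661·sin θ = 0.0772
  γ=atan2(-0.1661,0.1625)=-0.7964;  ψ=arccos(0.3321)=1.2323;  θ1=γ+ψ≈0.4359
φ2=120.0° → target in arm frame (0.0938, -0.0859)
  e−x'=0.0962;  (l²−L²−(e−x')²−y'²−z²)/2L = 0.1472
  √(A²+B²)=0.1919;  θ2 = -1.0459+0.6971 ≈ -0.3487
rotate P by −φ3: (-0.1213, -0.0383, -0.1661)
  A cos θ + B sin θ = C:  0.3113·cos θ + -0.1661·sin θ = -0.0799
  γ=atan2(-0.1661,0.3113)=-0.4901;  ψ=arccos(-0.2265)=1.7993;  θ3=γ+ψ≈1.3091

θ₁ = 0.4359, θ₂ = -0.3487, θ₃ = 1.3091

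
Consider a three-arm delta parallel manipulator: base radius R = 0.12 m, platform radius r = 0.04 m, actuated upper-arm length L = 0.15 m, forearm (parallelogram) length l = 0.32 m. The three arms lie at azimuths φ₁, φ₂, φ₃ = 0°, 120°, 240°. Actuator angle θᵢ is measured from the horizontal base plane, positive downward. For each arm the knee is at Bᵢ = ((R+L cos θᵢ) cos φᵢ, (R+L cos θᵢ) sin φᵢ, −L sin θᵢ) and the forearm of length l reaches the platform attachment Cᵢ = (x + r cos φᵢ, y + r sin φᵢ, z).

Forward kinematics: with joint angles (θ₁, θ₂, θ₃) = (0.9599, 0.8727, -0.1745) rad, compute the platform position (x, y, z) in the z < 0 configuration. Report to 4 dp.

φ1=0.0°: virtual centre (0.1660, 0.0000, -0.1229), radius l
arm 2 at φ=120.0°: ρ2 = 0.1764;  O2 = (-0.0882, 0.1528, -0.1149)
φ3=240.0°: virtual centre (-0.1139, -0.1972, 0.0260), radius l
|O₂|²−|O₁|² = 0.0017;  |O₃|²−|O₁|² = 0.0099
plane₁₂: -0.5085x+0.3056y+0.0159z = 0.0017
Cramer: x(z) = -0.0099+0.2618z;  y(z) = -0.0110+0.3835z
quadratic in z: (1.2156)z²+(0.1452)z+(-0.0562)=0, √Δ=0.5427 → z ∈ {-0.2829, 0.1635}; z = -0.2829 (taking z<0)
x = -0.0839, y = -0.1195

(-0.0839, -0.1195, -0.2829)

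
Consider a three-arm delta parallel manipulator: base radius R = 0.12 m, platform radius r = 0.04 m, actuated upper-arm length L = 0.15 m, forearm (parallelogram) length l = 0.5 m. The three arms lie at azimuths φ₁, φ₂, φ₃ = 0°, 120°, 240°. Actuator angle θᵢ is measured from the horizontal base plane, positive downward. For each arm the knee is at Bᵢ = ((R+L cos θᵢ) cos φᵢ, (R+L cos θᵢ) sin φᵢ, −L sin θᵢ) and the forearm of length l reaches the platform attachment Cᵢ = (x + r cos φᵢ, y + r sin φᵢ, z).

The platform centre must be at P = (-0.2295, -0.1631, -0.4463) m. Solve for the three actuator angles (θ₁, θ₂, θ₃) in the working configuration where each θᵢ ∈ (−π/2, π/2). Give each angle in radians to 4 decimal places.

rotate P by −φ1: (-0.2295, -0.1631, -0.4463)
  e−x'=0.3095;  (l²−L²−(e−x')²−y'²−z²)/2L = -0.3136
  γ=atan2(-0.4463,0.3095)=-0.9645;  ψ=arccos(-0.5774)=2.1863;  θ1=γ+ψ≈1.2219
rotate P by −φ2: (-0.0265, 0.2803, -0.4463)
  A cos θ + B sin θ = C:  0.1065·cos θ + -0.4463·sin θ = -0.2053
  γ=atan2(-0.4463,0.1065)=-1.3366;  ψ=arccos(-0.4475)=2.0347;  θ2=γ+ψ≈0.6982
arm 3 (φ=240.0°): x'=0.2560, y'=-0.1172
  A=-0.1760, B=-0.4463, C=(l²−L²−A²−y'²−z²)/(2L)=-0.0547
  γ=atan2(-0.4463,-0.1760)=-1.9464;  ψ=arccos(-0.1139)=1.6850;  θ3=γ+ψ≈-0.2615

θ₁ = 1.2219, θ₂ = 0.6982, θ₃ = -0.2615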